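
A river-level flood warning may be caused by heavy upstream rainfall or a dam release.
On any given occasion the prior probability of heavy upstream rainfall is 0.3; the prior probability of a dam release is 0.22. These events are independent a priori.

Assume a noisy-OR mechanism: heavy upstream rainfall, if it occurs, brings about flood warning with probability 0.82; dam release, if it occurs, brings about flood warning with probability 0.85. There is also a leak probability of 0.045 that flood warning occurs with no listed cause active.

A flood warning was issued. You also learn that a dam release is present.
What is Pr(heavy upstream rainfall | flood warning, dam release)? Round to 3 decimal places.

Pr(heavy upstream rainfall | flood warning, dam release) ≈ 0.328

Under noisy-OR, P(flood warning | causes) = 1 − (1−0.045)·∏(1−qᵢ) over the active causes.
For the numerator, keep only heavy upstream rainfall=true terms: 0.974215×0.3 = 0.292264
The normalizing constant is 0.85675×0.7 + 0.974215×0.3 = 0.891989
P(heavy upstream rainfall | flood warning, dam release) = 0.292264/0.891989 ≈ 0.328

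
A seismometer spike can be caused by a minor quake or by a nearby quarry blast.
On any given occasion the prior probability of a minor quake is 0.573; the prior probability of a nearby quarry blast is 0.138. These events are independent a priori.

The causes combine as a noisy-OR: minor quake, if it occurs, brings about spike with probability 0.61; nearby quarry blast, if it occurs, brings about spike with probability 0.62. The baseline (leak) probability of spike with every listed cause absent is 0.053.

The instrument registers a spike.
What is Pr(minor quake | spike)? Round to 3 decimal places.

Pr(minor quake | spike) ≈ 0.869

Under noisy-OR, P(spike | causes) = 1 − (1−0.053)·∏(1−qᵢ) over the active causes.
By total probability over the 4 (minor quake, nearby quarry blast) configurations:
  P(spike) = 0.053*0.427*0.862 + 0.64014*0.427*0.138 + 0.63067*0.573*0.862 + 0.859655*0.573*0.138
        = 0.019508 + 0.037721 + 0.311504 + 0.067976 = 0.436709
Configurations with minor quake contribute 0.379480, so
  P(minor quake | spike) = 0.379480 / 0.436709 ≈ 0.869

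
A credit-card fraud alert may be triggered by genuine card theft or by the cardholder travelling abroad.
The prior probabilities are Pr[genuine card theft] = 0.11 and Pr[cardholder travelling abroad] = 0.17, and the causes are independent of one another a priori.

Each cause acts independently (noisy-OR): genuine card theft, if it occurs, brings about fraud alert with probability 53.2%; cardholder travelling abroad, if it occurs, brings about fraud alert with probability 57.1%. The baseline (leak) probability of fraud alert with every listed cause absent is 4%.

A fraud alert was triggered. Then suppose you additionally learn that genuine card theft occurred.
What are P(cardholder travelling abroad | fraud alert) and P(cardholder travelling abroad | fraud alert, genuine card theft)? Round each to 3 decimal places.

P(cardholder travelling abroad | fraud alert) ≈ 0.566; P(cardholder travelling abroad | fraud alert, genuine card theft) ≈ 0.231

Under noisy-OR, P(fraud alert | causes) = 1 − (1−0.04)·∏(1−qᵢ) over the active causes.
Sum P(fraud alert|·) weighted by the priors over the 4 (genuine card theft, cardholder travelling abroad) configurations:
  P(fraud alert) = 0.04·0.89·0.83 + 0.58816·0.89·0.17 + 0.55072·0.11·0.83 + 0.807259·0.11·0.17
        = 0.029548 + 0.088989 + 0.050281 + 0.015096 = 0.183914
Keeping only the cardholder travelling abroad-present terms gives 0.104085, so
  P(cardholder travelling abroad | fraud alert) = 0.104085 / 0.183914 ≈ 0.566

With the extra evidence:
P(fraud alert | genuine card theft) = 0.55072*0.83 + 0.807259*0.17 = 0.457098 + 0.137234 = 0.594332
Of this, 0.137234 comes from 0.807259*0.17 (the cardholder travelling abroad=true cases).
Hence the posterior is 0.137234/0.594332 ≈ 0.231.
The drop from 0.566 to 0.231 is the explaining-away (discounting) effect.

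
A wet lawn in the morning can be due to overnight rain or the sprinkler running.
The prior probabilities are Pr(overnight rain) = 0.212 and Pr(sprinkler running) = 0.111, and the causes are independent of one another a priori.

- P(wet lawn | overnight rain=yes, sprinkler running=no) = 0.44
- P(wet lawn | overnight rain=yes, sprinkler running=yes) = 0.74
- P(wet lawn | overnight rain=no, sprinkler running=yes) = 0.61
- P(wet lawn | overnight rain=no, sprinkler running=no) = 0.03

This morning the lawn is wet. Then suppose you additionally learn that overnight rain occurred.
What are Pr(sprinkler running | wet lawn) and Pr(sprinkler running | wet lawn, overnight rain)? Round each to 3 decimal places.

By total probability over the 4 (overnight rain, sprinkler running) configurations:
  P(wet lawn) = 0.03·0.788·0.889 + 0.61·0.788·0.111 + 0.44·0.212·0.889 + 0.74·0.212·0.111
        = 0.021016 + 0.053355 + 0.082926 + 0.017414 = 0.174711
The terms with sprinkler running present sum to 0.070769, so
  P(sprinkler running | wet lawn) = 0.070769 / 0.174711 ≈ 0.405

With the extra evidence:
Sum P(wet lawn|·) weighted by the priors over both values of sprinkler running:
  P(wet lawn | overnight rain) = 0.44*0.889 + 0.74*0.111
        = 0.391160 + 0.082140 = 0.473300
Configurations with sprinkler running contribute 0.082140, so
  P(sprinkler running | wet lawn, overnight rain) = 0.082140 / 0.473300 ≈ 0.174
The drop from 0.405 to 0.174 is the explaining-away (discounting) effect.

Pr(sprinkler running | wet lawn) ≈ 0.405; Pr(sprinkler running | wet lawn, overnight rain) ≈ 0.174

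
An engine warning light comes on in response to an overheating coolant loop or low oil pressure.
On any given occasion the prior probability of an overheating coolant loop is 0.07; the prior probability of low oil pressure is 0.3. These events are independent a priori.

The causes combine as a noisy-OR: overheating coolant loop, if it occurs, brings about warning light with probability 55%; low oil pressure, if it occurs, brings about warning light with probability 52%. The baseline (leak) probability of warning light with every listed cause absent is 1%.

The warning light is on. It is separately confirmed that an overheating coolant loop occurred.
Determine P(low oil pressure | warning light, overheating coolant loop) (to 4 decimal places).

Under noisy-OR, P(warning light | causes) = 1 − (1−0.01)·∏(1−qᵢ) over the active causes.
For the numerator, keep only low oil pressure=true terms: 0.78616*0.3 = 0.235848
Denominator P(warning light | overheating coolant loop): 0.5545*0.7 + 0.78616*0.3 = 0.623998
P(low oil pressure | warning light, overheating coolant loop) = 0.235848/0.623998 ≈ 0.3780

P(low oil pressure | warning light, overheating coolant loop) ≈ 0.3780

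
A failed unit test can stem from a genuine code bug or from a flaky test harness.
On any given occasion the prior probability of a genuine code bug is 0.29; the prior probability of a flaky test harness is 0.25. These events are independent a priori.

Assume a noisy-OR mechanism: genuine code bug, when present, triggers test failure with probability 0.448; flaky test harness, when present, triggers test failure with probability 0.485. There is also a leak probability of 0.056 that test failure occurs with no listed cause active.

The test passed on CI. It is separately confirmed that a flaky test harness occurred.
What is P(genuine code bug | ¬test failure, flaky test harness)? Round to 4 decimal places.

P(genuine code bug | ¬test failure, flaky test harness) ≈ 0.1840

Under noisy-OR, P(test failure | causes) = 1 − (1−0.056)·∏(1−qᵢ) over the active causes.
Weight on genuine code bug=true, given the evidence: 0.26836×0.29 = 0.077824
Denominator P(¬test failure | flaky test harness): 0.48616×0.71 + 0.26836×0.29 = 0.422998
Posterior = 0.077824 / 0.422998 ≈ 0.1840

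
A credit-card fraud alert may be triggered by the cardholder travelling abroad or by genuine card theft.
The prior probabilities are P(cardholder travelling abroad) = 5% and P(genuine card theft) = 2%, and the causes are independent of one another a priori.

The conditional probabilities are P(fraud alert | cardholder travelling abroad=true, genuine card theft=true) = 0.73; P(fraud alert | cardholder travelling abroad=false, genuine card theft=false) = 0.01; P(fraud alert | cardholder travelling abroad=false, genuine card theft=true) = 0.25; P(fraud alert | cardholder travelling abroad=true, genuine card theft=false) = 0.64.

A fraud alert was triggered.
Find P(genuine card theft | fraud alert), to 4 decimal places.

By total probability over the 4 (cardholder travelling abroad, genuine card theft) configurations:
  P(fraud alert) = 0.01×0.95×0.98 + 0.25×0.95×0.02 + 0.64×0.05×0.98 + 0.73×0.05×0.02
        = 0.009310 + 0.004750 + 0.031360 + 0.000730 = 0.046150
Keeping only the genuine card theft-present terms gives 0.005480, so
  P(genuine card theft | fraud alert) = 0.005480 / 0.046150 ≈ 0.1187

P(genuine card theft | fraud alert) ≈ 0.1187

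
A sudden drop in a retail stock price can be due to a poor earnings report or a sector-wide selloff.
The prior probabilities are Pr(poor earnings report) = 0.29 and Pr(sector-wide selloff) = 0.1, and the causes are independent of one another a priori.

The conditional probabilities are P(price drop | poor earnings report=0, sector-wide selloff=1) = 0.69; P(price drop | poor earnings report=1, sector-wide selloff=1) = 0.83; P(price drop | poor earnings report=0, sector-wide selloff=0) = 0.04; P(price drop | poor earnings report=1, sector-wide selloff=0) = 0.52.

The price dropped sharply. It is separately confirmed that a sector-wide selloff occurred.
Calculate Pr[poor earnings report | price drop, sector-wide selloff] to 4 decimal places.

Pr[poor earnings report | price drop, sector-wide selloff] ≈ 0.3295

P(price drop | sector-wide selloff) = 0.69·0.71 + 0.83·0.29 = 0.489900 + 0.240700 = 0.730600
Of this, 0.240700 comes from 0.83·0.29 (the poor earnings report=true cases).
So P(poor earnings report | price drop, sector-wide selloff) = 0.240700/0.730600 ≈ 0.3295.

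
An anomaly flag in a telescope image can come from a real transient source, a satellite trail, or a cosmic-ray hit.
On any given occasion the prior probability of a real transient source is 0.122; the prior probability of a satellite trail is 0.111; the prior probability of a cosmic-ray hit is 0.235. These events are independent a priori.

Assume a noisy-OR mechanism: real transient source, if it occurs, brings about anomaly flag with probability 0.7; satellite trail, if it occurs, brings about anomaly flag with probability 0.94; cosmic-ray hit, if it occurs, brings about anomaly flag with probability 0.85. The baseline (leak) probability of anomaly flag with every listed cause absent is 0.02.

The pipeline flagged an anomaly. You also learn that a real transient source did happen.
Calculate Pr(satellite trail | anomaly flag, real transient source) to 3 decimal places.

Under noisy-OR, P(anomaly flag | causes) = 1 − (1−0.02)·∏(1−qᵢ) over the active causes.
For the numerator, keep only satellite trail=true terms: 0.083417 + 0.026016 = 0.109433
The normalizing constant is 0.706×0.889×0.765 + 0.9559×0.889×0.235 + 0.98236×0.111×0.765 + 0.997354×0.111×0.235 = 0.789275
P(satellite trail | anomaly flag, real transient source) = 0.109433/0.789275 ≈ 0.139

Pr(satellite trail | anomaly flag, real transient source) ≈ 0.139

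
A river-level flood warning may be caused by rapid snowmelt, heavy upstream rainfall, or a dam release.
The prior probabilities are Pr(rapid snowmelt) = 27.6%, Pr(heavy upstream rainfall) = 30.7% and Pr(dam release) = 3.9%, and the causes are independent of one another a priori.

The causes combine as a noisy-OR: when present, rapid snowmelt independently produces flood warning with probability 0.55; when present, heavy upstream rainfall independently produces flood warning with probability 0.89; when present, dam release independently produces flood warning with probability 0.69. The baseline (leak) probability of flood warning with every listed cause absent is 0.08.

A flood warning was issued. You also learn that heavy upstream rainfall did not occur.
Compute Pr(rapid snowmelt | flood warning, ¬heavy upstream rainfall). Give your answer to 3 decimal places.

Pr(rapid snowmelt | flood warning, ¬heavy upstream rainfall) ≈ 0.685

Under noisy-OR, P(flood warning | causes) = 1 − (1−0.08)·∏(1−qᵢ) over the active causes.
Weight on rapid snowmelt=true, given the evidence: 0.155428 + 0.009383 = 0.164811
The normalizing constant is 0.08·0.724·0.961 + 0.7148·0.724·0.039 + 0.586·0.276·0.961 + 0.87166·0.276·0.039 = 0.240655
P(rapid snowmelt | flood warning, ¬heavy upstream rainfall) = 0.164811/0.240655 ≈ 0.685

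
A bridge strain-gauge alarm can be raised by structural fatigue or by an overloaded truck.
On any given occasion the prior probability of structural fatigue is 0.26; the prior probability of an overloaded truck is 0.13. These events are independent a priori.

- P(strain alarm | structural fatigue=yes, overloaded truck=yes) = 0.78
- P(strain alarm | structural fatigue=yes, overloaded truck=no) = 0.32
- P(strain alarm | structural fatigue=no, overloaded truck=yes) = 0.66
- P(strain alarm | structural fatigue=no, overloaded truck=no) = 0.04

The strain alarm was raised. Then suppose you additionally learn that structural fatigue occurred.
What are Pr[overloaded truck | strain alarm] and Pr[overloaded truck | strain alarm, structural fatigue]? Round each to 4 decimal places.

Pr[overloaded truck | strain alarm] ≈ 0.4780; Pr[overloaded truck | strain alarm, structural fatigue] ≈ 0.2670

By total probability over the 4 (structural fatigue, overloaded truck) configurations:
  P(strain alarm) = 0.04*0.74*0.87 + 0.66*0.74*0.13 + 0.32*0.26*0.87 + 0.78*0.26*0.13
        = 0.025752 + 0.063492 + 0.072384 + 0.026364 = 0.187992
The terms with overloaded truck present sum to 0.089856, so
  P(overloaded truck | strain alarm) = 0.089856 / 0.187992 ≈ 0.4780

Now also conditioning on structural fatigue=true:
Enumerate both values of overloaded truck and weight by the priors:
  P(strain alarm | structural fatigue) = 0.32·0.87 + 0.78·0.13
        = 0.278400 + 0.101400 = 0.379800
The terms with overloaded truck present sum to 0.101400, so
  P(overloaded truck | strain alarm, structural fatigue) = 0.101400 / 0.379800 ≈ 0.2670
— structural fatigue explains away the evidence for overloaded truck.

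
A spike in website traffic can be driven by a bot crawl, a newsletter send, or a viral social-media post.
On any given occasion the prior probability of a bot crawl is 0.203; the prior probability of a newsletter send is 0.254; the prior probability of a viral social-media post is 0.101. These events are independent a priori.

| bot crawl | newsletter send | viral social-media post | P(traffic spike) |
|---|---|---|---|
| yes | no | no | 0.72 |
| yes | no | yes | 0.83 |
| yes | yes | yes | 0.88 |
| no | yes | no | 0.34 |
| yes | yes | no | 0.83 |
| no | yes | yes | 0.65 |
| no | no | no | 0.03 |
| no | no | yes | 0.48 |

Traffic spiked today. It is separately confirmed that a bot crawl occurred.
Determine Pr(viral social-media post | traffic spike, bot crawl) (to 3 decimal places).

Pr(viral social-media post | traffic spike, bot crawl) ≈ 0.112

Sum P(traffic spike|·) weighted by the priors over the 4 (newsletter send, viral social-media post) configurations:
  P(traffic spike | bot crawl) = 0.72×0.746×0.899 + 0.83×0.746×0.101 + 0.83×0.254×0.899 + 0.88×0.254×0.101
        = 0.482871 + 0.062537 + 0.189527 + 0.022576 = 0.757511
Keeping only the viral social-media post-present terms gives 0.085113, so
  P(viral social-media post | traffic spike, bot crawl) = 0.085113 / 0.757511 ≈ 0.112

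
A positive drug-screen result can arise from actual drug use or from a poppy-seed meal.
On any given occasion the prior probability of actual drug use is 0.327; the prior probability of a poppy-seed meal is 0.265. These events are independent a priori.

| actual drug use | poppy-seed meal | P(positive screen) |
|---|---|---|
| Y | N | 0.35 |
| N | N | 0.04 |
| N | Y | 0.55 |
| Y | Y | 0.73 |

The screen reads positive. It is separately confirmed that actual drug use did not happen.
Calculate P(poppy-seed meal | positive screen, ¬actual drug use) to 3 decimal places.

P(positive screen | ¬actual drug use) = 0.04·0.735 + 0.55·0.265 = 0.029400 + 0.145750 = 0.175150
The poppy-seed meal-present share is 0.55·0.265 = 0.145750.
Hence the posterior is 0.145750/0.175150 ≈ 0.832.

P(poppy-seed meal | positive screen, ¬actual drug use) ≈ 0.832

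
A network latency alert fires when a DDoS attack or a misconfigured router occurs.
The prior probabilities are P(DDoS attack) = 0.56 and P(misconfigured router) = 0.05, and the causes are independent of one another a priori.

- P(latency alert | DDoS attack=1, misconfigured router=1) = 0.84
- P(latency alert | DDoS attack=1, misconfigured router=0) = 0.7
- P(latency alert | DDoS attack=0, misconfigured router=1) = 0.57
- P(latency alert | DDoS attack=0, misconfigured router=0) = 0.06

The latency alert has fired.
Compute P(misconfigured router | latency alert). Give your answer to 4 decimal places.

P(misconfigured router | latency alert) ≈ 0.0832

Weight on misconfigured router=true, given the evidence: 0.012540 + 0.023520 = 0.036060
Denominator P(latency alert): 0.06·0.44·0.95 + 0.57·0.44·0.05 + 0.7·0.56·0.95 + 0.84·0.56·0.05 = 0.433540
Posterior = 0.036060 / 0.433540 ≈ 0.0832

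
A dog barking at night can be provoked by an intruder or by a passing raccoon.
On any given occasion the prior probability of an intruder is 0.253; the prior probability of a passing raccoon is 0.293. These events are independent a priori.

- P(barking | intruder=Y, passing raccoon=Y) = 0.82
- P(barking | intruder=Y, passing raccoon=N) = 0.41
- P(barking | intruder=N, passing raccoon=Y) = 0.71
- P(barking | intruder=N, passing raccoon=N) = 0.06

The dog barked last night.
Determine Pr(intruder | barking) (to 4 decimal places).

Pr(intruder | barking) ≈ 0.4176

By total probability over the 4 (intruder, passing raccoon) configurations:
  P(barking) = 0.06×0.747×0.707 + 0.71×0.747×0.293 + 0.41×0.253×0.707 + 0.82×0.253×0.293
        = 0.031688 + 0.155398 + 0.073337 + 0.060786 = 0.321209
The terms with intruder present sum to 0.134123, so
  P(intruder | barking) = 0.134123 / 0.321209 ≈ 0.4176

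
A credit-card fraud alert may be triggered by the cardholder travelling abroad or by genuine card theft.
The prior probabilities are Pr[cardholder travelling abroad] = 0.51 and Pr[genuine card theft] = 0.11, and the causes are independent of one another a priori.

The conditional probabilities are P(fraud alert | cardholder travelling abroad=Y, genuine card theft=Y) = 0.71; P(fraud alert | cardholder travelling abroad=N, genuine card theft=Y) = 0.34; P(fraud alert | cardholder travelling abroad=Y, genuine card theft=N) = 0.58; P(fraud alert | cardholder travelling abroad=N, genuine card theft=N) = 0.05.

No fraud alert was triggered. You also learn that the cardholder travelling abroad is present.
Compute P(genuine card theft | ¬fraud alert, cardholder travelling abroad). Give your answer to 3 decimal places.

P(genuine card theft | ¬fraud alert, cardholder travelling abroad) ≈ 0.079

For the numerator, keep only genuine card theft=true terms: 0.29*0.11 = 0.031900
The normalizing constant is 0.42*0.89 + 0.29*0.11 = 0.405700
P(genuine card theft | ¬fraud alert, cardholder travelling abroad) = 0.031900/0.405700 ≈ 0.079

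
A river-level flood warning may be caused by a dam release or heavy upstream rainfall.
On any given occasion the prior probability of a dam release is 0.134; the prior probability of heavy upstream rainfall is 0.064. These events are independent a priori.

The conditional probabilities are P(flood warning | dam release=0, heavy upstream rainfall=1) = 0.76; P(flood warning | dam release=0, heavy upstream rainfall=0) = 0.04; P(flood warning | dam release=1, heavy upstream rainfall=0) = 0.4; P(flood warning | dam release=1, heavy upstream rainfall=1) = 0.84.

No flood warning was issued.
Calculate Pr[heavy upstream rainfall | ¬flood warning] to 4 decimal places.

Weight on heavy upstream rainfall=true, given the evidence: 0.013302 + 0.001372 = 0.014674
Denominator P(¬flood warning): 0.96*0.866*0.936 + 0.24*0.866*0.064 + 0.6*0.134*0.936 + 0.16*0.134*0.064 = 0.868081
P(heavy upstream rainfall | ¬flood warning) = 0.014674/0.868081 ≈ 0.0169

Pr[heavy upstream rainfall | ¬flood warning] ≈ 0.0169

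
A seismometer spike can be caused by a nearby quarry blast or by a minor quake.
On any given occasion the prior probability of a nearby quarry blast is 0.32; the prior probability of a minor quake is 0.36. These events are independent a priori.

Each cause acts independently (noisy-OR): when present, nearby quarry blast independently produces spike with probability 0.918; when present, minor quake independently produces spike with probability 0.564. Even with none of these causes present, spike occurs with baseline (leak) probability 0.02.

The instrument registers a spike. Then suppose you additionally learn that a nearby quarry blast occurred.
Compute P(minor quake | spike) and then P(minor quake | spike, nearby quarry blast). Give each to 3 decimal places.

P(minor quake | spike) ≈ 0.561; P(minor quake | spike, nearby quarry blast) ≈ 0.371

Under noisy-OR, P(spike | causes) = 1 − (1−0.02)·∏(1−qᵢ) over the active causes.
P(spike) = 0.02*0.68*0.64 + 0.57272*0.68*0.36 + 0.91964*0.32*0.64 + 0.964963*0.32*0.36 = 0.008704 + 0.140202 + 0.188342 + 0.111164 = 0.448412
The minor quake-present share is 0.140202 + 0.111164 = 0.251366.
P(minor quake | spike) = 0.251366 / 0.448412 ≈ 0.561

Now also conditioning on nearby quarry blast=true:
P(spike | nearby quarry blast) = 0.91964·0.64 + 0.964963·0.36 = 0.588570 + 0.347387 = 0.935957
Of this, 0.347387 comes from 0.964963·0.36 (the minor quake=true cases).
P(minor quake | spike, nearby quarry blast) = 0.347387 / 0.935957 ≈ 0.371
Conditioning on nearby quarry blast lowers the posterior on minor quake: the classic explaining-away effect in a common-effect structure.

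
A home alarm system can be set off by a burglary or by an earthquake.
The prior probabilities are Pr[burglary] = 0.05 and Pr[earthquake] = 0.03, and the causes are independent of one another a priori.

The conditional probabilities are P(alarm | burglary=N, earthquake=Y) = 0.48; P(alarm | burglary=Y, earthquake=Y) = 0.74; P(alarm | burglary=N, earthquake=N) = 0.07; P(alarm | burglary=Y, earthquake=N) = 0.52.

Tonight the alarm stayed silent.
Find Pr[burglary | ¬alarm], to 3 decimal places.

Pr[burglary | ¬alarm] ≈ 0.026

By total probability over the 4 (burglary, earthquake) configurations:
  P(¬alarm) = 0.93×0.95×0.97 + 0.52×0.95×0.03 + 0.48×0.05×0.97 + 0.26×0.05×0.03
        = 0.856995 + 0.014820 + 0.023280 + 0.000390 = 0.895485
The terms with burglary present sum to 0.023670, so
  P(burglary | ¬alarm) = 0.023670 / 0.895485 ≈ 0.026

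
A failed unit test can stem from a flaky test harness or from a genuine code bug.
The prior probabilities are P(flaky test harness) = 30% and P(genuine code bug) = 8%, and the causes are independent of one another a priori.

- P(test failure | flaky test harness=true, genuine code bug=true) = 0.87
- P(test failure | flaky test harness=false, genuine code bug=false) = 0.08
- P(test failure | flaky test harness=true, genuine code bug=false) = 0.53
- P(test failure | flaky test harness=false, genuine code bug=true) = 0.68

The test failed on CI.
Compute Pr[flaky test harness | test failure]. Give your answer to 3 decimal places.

Numerator (weight on configurations with flaky test harness): 0.146280 + 0.020880 = 0.167160
Denominator P(test failure): 0.08·0.7·0.92 + 0.68·0.7·0.08 + 0.53·0.3·0.92 + 0.87·0.3·0.08 = 0.256760
P(flaky test harness | test failure) = 0.167160/0.256760 ≈ 0.651

Pr[flaky test harness | test failure] ≈ 0.651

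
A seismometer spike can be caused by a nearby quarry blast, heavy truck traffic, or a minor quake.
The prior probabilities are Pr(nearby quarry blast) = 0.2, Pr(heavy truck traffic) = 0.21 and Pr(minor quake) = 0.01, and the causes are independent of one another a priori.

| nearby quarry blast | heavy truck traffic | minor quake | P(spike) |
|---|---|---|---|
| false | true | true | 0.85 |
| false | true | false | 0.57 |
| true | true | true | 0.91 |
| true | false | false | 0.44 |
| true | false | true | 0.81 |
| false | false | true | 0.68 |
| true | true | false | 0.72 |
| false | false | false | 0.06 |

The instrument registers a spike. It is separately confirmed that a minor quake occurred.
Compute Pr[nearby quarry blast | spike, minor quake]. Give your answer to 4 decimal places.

Sum P(spike|·) weighted by the priors over the 4 (nearby quarry blast, heavy truck traffic) configurations:
  P(spike | minor quake) = 0.68·0.8·0.79 + 0.85·0.8·0.21 + 0.81·0.2·0.79 + 0.91·0.2·0.21
        = 0.429760 + 0.142800 + 0.127980 + 0.038220 = 0.738760
The terms with nearby quarry blast present sum to 0.166200, so
  P(nearby quarry blast | spike, minor quake) = 0.166200 / 0.738760 ≈ 0.2250

Pr[nearby quarry blast | spike, minor quake] ≈ 0.2250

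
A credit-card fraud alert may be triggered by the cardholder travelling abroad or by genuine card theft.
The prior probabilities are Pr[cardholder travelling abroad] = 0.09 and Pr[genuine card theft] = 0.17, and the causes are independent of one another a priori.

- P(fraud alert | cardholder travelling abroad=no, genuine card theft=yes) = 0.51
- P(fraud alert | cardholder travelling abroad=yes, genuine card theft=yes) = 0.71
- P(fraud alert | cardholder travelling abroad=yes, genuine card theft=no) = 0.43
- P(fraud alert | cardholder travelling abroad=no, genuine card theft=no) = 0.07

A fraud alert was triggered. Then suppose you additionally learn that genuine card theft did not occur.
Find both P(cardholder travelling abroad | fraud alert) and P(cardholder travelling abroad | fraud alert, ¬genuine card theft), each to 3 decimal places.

Weight on cardholder travelling abroad=true, given the evidence: 0.032121 + 0.010863 = 0.042984
Denominator P(fraud alert): 0.07*0.91*0.83 + 0.51*0.91*0.17 + 0.43*0.09*0.83 + 0.71*0.09*0.17 = 0.174752
Posterior = 0.042984 / 0.174752 ≈ 0.246

With the extra evidence:
Sum P(fraud alert|·) weighted by the priors over both values of cardholder travelling abroad:
  P(fraud alert | ¬genuine card theft) = 0.07*0.91 + 0.43*0.09
        = 0.063700 + 0.038700 = 0.102400
Keeping only the cardholder travelling abroad-present terms gives 0.038700, so
  P(cardholder travelling abroad | fraud alert, ¬genuine card theft) = 0.038700 / 0.102400 ≈ 0.378
Ruling out genuine card theft raises the posterior on cardholder travelling abroad — the flip side of explaining away.

P(cardholder travelling abroad | fraud alert) ≈ 0.246; P(cardholder travelling abroad | fraud alert, ¬genuine card theft) ≈ 0.378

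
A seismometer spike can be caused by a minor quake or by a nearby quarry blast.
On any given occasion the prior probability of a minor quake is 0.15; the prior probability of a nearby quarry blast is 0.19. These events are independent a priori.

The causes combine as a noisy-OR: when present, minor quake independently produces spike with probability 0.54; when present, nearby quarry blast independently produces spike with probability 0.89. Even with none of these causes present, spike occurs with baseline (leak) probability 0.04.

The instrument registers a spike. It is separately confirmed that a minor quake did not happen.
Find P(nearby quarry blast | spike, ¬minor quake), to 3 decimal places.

Under noisy-OR, P(spike | causes) = 1 − (1−0.04)·∏(1−qᵢ) over the active causes.
P(spike | ¬minor quake) = 0.04*0.81 + 0.8944*0.19 = 0.032400 + 0.169936 = 0.202336
The nearby quarry blast-present share is 0.8944*0.19 = 0.169936.
So P(nearby quarry blast | spike, ¬minor quake) = 0.169936/0.202336 ≈ 0.840.

P(nearby quarry blast | spike, ¬minor quake) ≈ 0.840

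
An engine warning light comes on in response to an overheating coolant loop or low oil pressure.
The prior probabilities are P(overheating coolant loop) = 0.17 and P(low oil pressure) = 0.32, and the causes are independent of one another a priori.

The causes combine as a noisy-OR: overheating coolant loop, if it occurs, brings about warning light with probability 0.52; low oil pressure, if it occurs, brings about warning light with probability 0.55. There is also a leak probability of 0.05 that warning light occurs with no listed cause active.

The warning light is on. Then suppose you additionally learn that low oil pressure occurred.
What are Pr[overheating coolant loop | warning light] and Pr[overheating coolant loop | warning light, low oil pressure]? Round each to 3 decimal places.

Under noisy-OR, P(warning light | causes) = 1 − (1−0.05)·∏(1−qᵢ) over the active causes.
Weight on overheating coolant loop=true, given the evidence: 0.062886 + 0.043237 = 0.106123
Normalizer over all consistent configurations: 0.05·0.83·0.68 + 0.5725·0.83·0.32 + 0.544·0.17·0.68 + 0.7948·0.17·0.32 = 0.286399
Posterior = 0.106123 / 0.286399 ≈ 0.371

Now condition on the additional information:
By total probability over both values of overheating coolant loop:
  P(warning light | low oil pressure) = 0.5725·0.83 + 0.7948·0.17
        = 0.475175 + 0.135116 = 0.610291
The terms with overheating coolant loop present sum to 0.135116, so
  P(overheating coolant loop | warning light, low oil pressure) = 0.135116 / 0.610291 ≈ 0.221

Pr[overheating coolant loop | warning light] ≈ 0.371; Pr[overheating coolant loop | warning light, low oil pressure] ≈ 0.221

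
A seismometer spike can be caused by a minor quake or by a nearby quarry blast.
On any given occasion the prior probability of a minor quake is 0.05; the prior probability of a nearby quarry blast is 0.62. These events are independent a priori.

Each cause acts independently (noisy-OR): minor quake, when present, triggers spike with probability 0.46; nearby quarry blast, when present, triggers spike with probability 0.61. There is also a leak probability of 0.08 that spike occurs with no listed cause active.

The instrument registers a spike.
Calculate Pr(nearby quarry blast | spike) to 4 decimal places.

Pr(nearby quarry blast | spike) ≈ 0.9129

Under noisy-OR, P(spike | causes) = 1 − (1−0.08)·∏(1−qᵢ) over the active causes.
P(spike) = 0.08*0.95*0.38 + 0.6412*0.95*0.62 + 0.5032*0.05*0.38 + 0.806248*0.05*0.62 = 0.028880 + 0.377667 + 0.009561 + 0.024994 = 0.441102
The nearby quarry blast-present share is 0.377667 + 0.024994 = 0.402661.
So P(nearby quarry blast | spike) = 0.402661/0.441102 ≈ 0.9129.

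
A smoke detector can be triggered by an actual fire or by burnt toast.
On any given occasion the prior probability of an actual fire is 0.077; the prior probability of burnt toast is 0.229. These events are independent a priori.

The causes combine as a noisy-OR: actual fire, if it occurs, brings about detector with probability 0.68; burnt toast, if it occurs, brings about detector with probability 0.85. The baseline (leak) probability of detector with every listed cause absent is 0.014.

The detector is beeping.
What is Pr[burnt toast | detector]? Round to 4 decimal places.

Pr[burnt toast | detector] ≈ 0.7956

Under noisy-OR, P(detector | causes) = 1 − (1−0.014)·∏(1−qᵢ) over the active causes.
P(detector) = 0.014·0.923·0.771 + 0.8521·0.923·0.229 + 0.68448·0.077·0.771 + 0.952672·0.077·0.229 = 0.009963 + 0.180106 + 0.040636 + 0.016798 = 0.247503
The burnt toast-present share is 0.180106 + 0.016798 = 0.196904.
P(burnt toast | detector) = 0.196904 / 0.247503 ≈ 0.7956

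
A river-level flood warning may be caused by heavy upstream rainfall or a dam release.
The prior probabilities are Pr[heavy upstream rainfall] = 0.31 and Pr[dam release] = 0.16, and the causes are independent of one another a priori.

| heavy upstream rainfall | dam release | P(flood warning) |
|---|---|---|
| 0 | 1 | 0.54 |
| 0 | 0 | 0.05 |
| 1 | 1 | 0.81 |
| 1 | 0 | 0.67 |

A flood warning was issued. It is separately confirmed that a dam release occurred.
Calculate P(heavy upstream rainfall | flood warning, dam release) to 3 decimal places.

P(heavy upstream rainfall | flood warning, dam release) ≈ 0.403

Numerator (weight on configurations with heavy upstream rainfall): 0.81×0.31 = 0.251100
The normalizing constant is 0.54×0.69 + 0.81×0.31 = 0.623700
Posterior = 0.251100 / 0.623700 ≈ 0.403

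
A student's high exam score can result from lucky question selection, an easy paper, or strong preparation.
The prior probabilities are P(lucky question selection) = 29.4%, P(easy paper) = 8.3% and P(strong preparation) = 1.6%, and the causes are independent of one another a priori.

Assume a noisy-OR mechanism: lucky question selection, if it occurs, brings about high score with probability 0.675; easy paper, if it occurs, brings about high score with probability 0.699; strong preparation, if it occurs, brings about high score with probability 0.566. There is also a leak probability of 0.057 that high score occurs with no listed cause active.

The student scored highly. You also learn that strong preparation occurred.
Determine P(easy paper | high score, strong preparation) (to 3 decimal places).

Under noisy-OR, P(high score | causes) = 1 − (1−0.057)·∏(1−qᵢ) over the active causes.
P(high score | strong preparation) = 0.590738·0.706·0.917 + 0.876812·0.706·0.083 + 0.86699·0.294·0.917 + 0.959964·0.294·0.083 = 0.382445 + 0.051379 + 0.233739 + 0.023425 = 0.690988
Restricting to configurations with easy paper present: 0.051379 + 0.023425 = 0.074804.
P(easy paper | high score, strong preparation) = 0.074804 / 0.690988 ≈ 0.108

P(easy paper | high score, strong preparation) ≈ 0.108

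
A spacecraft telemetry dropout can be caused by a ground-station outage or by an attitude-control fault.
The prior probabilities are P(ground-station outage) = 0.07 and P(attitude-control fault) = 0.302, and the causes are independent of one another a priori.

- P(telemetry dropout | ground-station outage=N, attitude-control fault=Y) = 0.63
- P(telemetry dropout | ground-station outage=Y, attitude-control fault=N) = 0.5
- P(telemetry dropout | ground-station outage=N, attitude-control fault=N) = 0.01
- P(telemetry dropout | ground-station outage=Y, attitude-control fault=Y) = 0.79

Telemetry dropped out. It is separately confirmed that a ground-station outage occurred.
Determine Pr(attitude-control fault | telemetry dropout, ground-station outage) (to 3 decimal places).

P(telemetry dropout | ground-station outage) = 0.5*0.698 + 0.79*0.302 = 0.349000 + 0.238580 = 0.587580
Restricting to configurations with attitude-control fault present: 0.79*0.302 = 0.238580.
P(attitude-control fault | telemetry dropout, ground-station outage) = 0.238580 / 0.587580 ≈ 0.406

Pr(attitude-control fault | telemetry dropout, ground-station outage) ≈ 0.406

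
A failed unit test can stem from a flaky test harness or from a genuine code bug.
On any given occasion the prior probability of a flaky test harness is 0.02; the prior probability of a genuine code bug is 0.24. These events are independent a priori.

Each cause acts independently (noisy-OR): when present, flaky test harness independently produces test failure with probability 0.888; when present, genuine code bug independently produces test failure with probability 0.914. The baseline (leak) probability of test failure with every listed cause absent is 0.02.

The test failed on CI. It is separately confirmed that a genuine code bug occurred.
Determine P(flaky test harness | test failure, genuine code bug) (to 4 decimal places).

P(flaky test harness | test failure, genuine code bug) ≈ 0.0216

Under noisy-OR, P(test failure | causes) = 1 − (1−0.02)·∏(1−qᵢ) over the active causes.
Numerator (weight on configurations with flaky test harness): 0.990561·0.02 = 0.019811
The normalizing constant is 0.91572·0.98 + 0.990561·0.02 = 0.917217
P(flaky test harness | test failure, genuine code bug) = 0.019811/0.917217 ≈ 0.0216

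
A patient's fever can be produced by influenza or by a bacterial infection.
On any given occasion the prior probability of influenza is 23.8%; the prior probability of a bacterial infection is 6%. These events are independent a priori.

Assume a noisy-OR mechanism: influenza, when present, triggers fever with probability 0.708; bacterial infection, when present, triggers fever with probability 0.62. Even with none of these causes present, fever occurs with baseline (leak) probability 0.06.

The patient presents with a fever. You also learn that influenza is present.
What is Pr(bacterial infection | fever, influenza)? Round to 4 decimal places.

Pr(bacterial infection | fever, influenza) ≈ 0.0730

Under noisy-OR, P(fever | causes) = 1 − (1−0.06)·∏(1−qᵢ) over the active causes.
P(fever | influenza) = 0.72552·0.94 + 0.895698·0.06 = 0.681989 + 0.053742 = 0.735731
The bacterial infection-present share is 0.895698·0.06 = 0.053742.
So P(bacterial infection | fever, influenza) = 0.053742/0.735731 ≈ 0.0730.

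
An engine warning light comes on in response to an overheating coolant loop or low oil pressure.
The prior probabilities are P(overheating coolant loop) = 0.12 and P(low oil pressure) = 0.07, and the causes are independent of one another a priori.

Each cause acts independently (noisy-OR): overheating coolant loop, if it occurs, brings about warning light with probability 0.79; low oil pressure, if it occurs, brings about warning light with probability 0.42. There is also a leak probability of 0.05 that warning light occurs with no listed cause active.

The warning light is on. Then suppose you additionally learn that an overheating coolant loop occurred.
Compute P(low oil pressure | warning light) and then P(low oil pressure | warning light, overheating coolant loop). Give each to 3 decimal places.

Under noisy-OR, P(warning light | causes) = 1 − (1−0.05)·∏(1−qᵢ) over the active causes.
P(warning light) = 0.05*0.88*0.93 + 0.449*0.88*0.07 + 0.8005*0.12*0.93 + 0.88429*0.12*0.07 = 0.040920 + 0.027658 + 0.089336 + 0.007428 = 0.165342
The low oil pressure-present share is 0.027658 + 0.007428 = 0.035086.
Hence the posterior is 0.035086/0.165342 ≈ 0.212.

With the extra evidence:
Enumerate both values of low oil pressure and weight by the priors:
  P(warning light | overheating coolant loop) = 0.8005·0.93 + 0.88429·0.07
        = 0.744465 + 0.061900 = 0.806365
Keeping only the low oil pressure-present terms gives 0.061900, so
  P(low oil pressure | warning light, overheating coolant loop) = 0.061900 / 0.806365 ≈ 0.077
This is intercausal reasoning (explaining away): once overheating coolant loop accounts for the warning light, low oil pressure becomes less likely.

P(low oil pressure | warning light) ≈ 0.212; P(low oil pressure | warning light, overheating coolant loop) ≈ 0.077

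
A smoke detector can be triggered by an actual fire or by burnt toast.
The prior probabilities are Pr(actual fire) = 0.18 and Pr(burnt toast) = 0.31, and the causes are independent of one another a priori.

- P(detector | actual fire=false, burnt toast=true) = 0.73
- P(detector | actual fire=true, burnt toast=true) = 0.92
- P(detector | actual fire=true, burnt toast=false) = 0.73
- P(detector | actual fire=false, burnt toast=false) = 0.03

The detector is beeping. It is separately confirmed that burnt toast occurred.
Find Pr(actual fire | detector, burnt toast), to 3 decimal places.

P(detector | burnt toast) = 0.73·0.82 + 0.92·0.18 = 0.598600 + 0.165600 = 0.764200
Of this, 0.165600 comes from 0.92·0.18 (the actual fire=true cases).
Hence the posterior is 0.165600/0.764200 ≈ 0.217.

Pr(actual fire | detector, burnt toast) ≈ 0.217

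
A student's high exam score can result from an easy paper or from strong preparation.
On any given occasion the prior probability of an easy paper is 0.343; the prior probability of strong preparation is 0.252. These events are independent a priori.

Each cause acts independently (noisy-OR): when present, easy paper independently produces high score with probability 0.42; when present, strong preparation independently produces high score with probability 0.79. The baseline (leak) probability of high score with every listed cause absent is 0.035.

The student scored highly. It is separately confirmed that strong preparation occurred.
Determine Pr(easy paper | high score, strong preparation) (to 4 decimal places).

Pr(easy paper | high score, strong preparation) ≈ 0.3662

Under noisy-OR, P(high score | causes) = 1 − (1−0.035)·∏(1−qᵢ) over the active causes.
Enumerate both values of easy paper and weight by the priors:
  P(high score | strong preparation) = 0.79735×0.657 + 0.882463×0.343
        = 0.523859 + 0.302685 = 0.826544
Keeping only the easy paper-present terms gives 0.302685, so
  P(easy paper | high score, strong preparation) = 0.302685 / 0.826544 ≈ 0.3662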